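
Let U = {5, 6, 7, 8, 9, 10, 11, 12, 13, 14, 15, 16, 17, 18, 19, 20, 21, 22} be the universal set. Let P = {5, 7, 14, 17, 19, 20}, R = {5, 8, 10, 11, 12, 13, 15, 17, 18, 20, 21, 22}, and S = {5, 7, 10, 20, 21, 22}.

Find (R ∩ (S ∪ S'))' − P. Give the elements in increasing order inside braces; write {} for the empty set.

S' = {6, 8, 9, 11, 12, 13, 14, 15, 16, 17, 18, 19}
S ∪ S' = {5, 6, 7, 8, 9, 10, 11, 12, 13, 14, 15, 16, 17, 18, 19, 20, 21, 22}
R ∩ (S ∪ S') = {5, 8, 10, 11, 12, 13, 15, 17, 18, 20, 21, 22}
(R ∩ (S ∪ S'))' = {6, 7, 9, 14, 16, 19}
(R ∩ (S ∪ S'))' − P = {6, 9, 16}

{6, 9, 16}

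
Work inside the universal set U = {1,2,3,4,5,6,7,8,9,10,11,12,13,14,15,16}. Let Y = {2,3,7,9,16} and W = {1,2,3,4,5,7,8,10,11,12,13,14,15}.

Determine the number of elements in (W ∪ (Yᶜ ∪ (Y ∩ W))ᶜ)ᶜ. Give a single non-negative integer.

1

Yᶜ = {1,4,5,6,8,10,11,12,13,14,15}
Y ∩ W = {2,3,7}
Yᶜ ∪ (Y ∩ W) = {1,2,3,4,5,6,7,8,10,11,12,13,14,15}
(Yᶜ ∪ (Y ∩ W))ᶜ = {9,16}
W ∪ (Yᶜ ∪ (Y ∩ W))ᶜ = {1,2,3,4,5,7,8,9,10,11,12,13,14,15,16}
(W ∪ (Yᶜ ∪ (Y ∩ W))ᶜ)ᶜ = {6}
|(W ∪ (Yᶜ ∪ (Y ∩ W))ᶜ)ᶜ| = 1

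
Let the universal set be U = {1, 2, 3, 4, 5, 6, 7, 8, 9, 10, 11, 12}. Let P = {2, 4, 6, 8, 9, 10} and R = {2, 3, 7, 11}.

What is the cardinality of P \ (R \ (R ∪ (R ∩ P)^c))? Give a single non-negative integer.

6

R ∩ P = {2}
(R ∩ P)^c = {1, 3, 4, 5, 6, 7, 8, 9, 10, 11, 12}
R ∪ (R ∩ P)^c = {1, 2, 3, 4, 5, 6, 7, 8, 9, 10, 11, 12}
R \ (R ∪ (R ∩ P)^c) = {}
P \ (R \ (R ∪ (R ∩ P)^c)) = {2, 4, 6, 8, 9, 10}
|P \ (R \ (R ∪ (R ∩ P)^c))| = 6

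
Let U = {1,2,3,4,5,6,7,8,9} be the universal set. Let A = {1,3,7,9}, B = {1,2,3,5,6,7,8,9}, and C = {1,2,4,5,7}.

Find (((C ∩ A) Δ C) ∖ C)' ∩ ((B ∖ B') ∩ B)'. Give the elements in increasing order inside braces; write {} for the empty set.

C ∩ A = {1,7}
(C ∩ A) Δ C = {2,4,5}
((C ∩ A) Δ C) ∖ C = {}
(((C ∩ A) Δ C) ∖ C)' = {1,2,3,4,5,6,7,8,9}
B' = {4}
B ∖ B' = {1,2,3,5,6,7,8,9}
(B ∖ B') ∩ B = {1,2,3,5,6,7,8,9}
((B ∖ B') ∩ B)' = {4}
(((C ∩ A) Δ C) ∖ C)' ∩ ((B ∖ B') ∩ B)' = {4}

{4}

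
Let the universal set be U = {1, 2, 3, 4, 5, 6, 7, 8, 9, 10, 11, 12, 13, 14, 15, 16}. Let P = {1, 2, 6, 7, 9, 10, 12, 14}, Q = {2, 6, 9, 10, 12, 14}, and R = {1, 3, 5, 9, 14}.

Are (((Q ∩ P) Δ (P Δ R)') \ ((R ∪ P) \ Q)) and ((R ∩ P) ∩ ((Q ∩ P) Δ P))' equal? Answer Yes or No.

Q ∩ P = {2, 6, 9, 10, 12, 14}
P Δ R = {2, 3, 5, 6, 7, 10, 12}
(P Δ R)' = {1, 4, 8, 9, 11, 13, 14, 15, 16}
(Q ∩ P) Δ (P Δ R)' = {1, 2, 4, 6, 8, 10, 11, 12, 13, 15, 16}
R ∪ P = {1, 2, 3, 5, 6, 7, 9, 10, 12, 14}
(R ∪ P) \ Q = {1, 3, 5, 7}
((Q ∩ P) Δ (P Δ R)') \ ((R ∪ P) \ Q) = {2, 4, 6, 8, 10, 11, 12, 13, 15, 16}
R ∩ P = {1, 9, 14}
(Q ∩ P) Δ P = {1, 7}
(R ∩ P) ∩ ((Q ∩ P) Δ P) = {1}
((R ∩ P) ∩ ((Q ∩ P) Δ P))' = {2, 3, 4, 5, 6, 7, 8, 9, 10, 11, 12, 13, 14, 15, 16}
3 ∈ ((R ∩ P) ∩ ((Q ∩ P) Δ P))' but 3 ∉ ((Q ∩ P) Δ (P Δ R)') \ ((R ∪ P) \ Q), so they differ.

No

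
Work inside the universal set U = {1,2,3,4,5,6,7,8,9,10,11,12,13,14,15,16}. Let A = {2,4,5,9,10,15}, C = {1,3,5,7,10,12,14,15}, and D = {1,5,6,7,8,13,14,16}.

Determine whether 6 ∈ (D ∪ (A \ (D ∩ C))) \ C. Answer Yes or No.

6 ∈ D and 6 ∉ C, so 6 ∉ D ∩ C
6 ∉ A and 6 ∉ (D ∩ C), so 6 ∉ A \ (D ∩ C)
6 ∈ D and 6 ∉ (A \ (D ∩ C)), so 6 ∈ D ∪ (A \ (D ∩ C))
6 ∈ (D ∪ (A \ (D ∩ C))) and 6 ∉ C, so 6 ∈ (D ∪ (A \ (D ∩ C))) \ C

Yes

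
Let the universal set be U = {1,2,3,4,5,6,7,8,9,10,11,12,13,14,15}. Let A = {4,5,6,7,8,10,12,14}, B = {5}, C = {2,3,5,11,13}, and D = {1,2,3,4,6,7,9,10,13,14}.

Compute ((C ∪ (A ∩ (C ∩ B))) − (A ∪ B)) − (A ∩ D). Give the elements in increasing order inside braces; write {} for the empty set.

{2,3,11,13}

C ∩ B = {5}
A ∩ (C ∩ B) = {5}
C ∪ (A ∩ (C ∩ B)) = {2,3,5,11,13}
A ∪ B = {4,5,6,7,8,10,12,14}
(C ∪ (A ∩ (C ∩ B))) − (A ∪ B) = {2,3,11,13}
A ∩ D = {4,6,7,10,14}
((C ∪ (A ∩ (C ∩ B))) − (A ∪ B)) − (A ∩ D) = {2,3,11,13}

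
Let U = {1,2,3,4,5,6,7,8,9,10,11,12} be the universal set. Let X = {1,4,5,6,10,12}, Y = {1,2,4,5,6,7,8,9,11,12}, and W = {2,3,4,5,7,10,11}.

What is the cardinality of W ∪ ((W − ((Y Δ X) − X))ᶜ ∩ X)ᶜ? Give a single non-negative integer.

Y Δ X = {2,7,8,9,10,11}
(Y Δ X) − X = {2,7,8,9,11}
W − ((Y Δ X) − X) = {3,4,5,10}
(W − ((Y Δ X) − X))ᶜ = {1,2,6,7,8,9,11,12}
(W − ((Y Δ X) − X))ᶜ ∩ X = {1,6,12}
((W − ((Y Δ X) − X))ᶜ ∩ X)ᶜ = {2,3,4,5,7,8,9,10,11}
W ∪ ((W − ((Y Δ X) − X))ᶜ ∩ X)ᶜ = {2,3,4,5,7,8,9,10,11}
|W ∪ ((W − ((Y Δ X) − X))ᶜ ∩ X)ᶜ| = 9

9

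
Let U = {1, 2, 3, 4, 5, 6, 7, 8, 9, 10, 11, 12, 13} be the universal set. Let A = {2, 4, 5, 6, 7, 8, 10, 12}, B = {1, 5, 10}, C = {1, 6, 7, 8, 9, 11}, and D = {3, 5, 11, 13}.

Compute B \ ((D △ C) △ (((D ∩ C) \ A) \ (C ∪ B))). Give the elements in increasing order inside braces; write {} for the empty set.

D △ C = {1, 3, 5, 6, 7, 8, 9, 13}
D ∩ C = {11}
(D ∩ C) \ A = {11}
C ∪ B = {1, 5, 6, 7, 8, 9, 10, 11}
((D ∩ C) \ A) \ (C ∪ B) = {}
(D △ C) △ (((D ∩ C) \ A) \ (C ∪ B)) = {1, 3, 5, 6, 7, 8, 9, 13}
B \ ((D △ C) △ (((D ∩ C) \ A) \ (C ∪ B))) = {10}

{10}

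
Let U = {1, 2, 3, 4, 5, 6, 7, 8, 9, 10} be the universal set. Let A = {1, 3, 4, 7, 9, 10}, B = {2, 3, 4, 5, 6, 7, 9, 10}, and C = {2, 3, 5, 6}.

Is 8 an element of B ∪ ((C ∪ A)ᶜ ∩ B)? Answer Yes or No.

8 ∉ C and 8 ∉ A, so 8 ∉ C ∪ A
8 ∈ (C ∪ A)ᶜ since 8 ∉ (C ∪ A)
8 ∈ (C ∪ A)ᶜ and 8 ∉ B, so 8 ∉ (C ∪ A)ᶜ ∩ B
8 ∉ B and 8 ∉ ((C ∪ A)ᶜ ∩ B), so 8 ∉ B ∪ ((C ∪ A)ᶜ ∩ B)

No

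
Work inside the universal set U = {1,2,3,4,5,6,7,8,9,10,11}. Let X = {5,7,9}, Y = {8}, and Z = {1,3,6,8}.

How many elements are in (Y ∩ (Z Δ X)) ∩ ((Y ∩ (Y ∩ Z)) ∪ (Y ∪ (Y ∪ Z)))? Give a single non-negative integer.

1

Z Δ X = {1,3,5,6,7,8,9}
Y ∩ (Z Δ X) = {8}
Y ∩ Z = {8}
Y ∩ (Y ∩ Z) = {8}
Y ∪ Z = {1,3,6,8}
Y ∪ (Y ∪ Z) = {1,3,6,8}
(Y ∩ (Y ∩ Z)) ∪ (Y ∪ (Y ∪ Z)) = {1,3,6,8}
(Y ∩ (Z Δ X)) ∩ ((Y ∩ (Y ∩ Z)) ∪ (Y ∪ (Y ∪ Z))) = {8}
|(Y ∩ (Z Δ X)) ∩ ((Y ∩ (Y ∩ Z)) ∪ (Y ∪ (Y ∪ Z)))| = 1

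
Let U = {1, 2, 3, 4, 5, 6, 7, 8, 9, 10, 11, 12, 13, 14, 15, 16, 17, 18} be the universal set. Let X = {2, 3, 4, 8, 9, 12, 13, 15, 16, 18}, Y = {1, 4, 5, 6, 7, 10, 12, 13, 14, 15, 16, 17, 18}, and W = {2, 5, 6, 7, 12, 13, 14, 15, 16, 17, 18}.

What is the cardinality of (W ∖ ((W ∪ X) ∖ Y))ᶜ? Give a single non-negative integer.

W ∪ X = {2, 3, 4, 5, 6, 7, 8, 9, 12, 13, 14, 15, 16, 17, 18}
(W ∪ X) ∖ Y = {2, 3, 8, 9}
W ∖ ((W ∪ X) ∖ Y) = {5, 6, 7, 12, 13, 14, 15, 16, 17, 18}
(W ∖ ((W ∪ X) ∖ Y))ᶜ = {1, 2, 3, 4, 8, 9, 10, 11}
|(W ∖ ((W ∪ X) ∖ Y))ᶜ| = 8

8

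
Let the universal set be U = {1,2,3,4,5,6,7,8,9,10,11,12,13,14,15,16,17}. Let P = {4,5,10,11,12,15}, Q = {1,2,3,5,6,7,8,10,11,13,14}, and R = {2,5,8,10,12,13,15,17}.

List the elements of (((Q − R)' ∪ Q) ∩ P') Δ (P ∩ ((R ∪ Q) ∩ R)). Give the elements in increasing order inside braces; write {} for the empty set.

Q − R = {1,3,6,7,11,14}
(Q − R)' = {2,4,5,8,9,10,12,13,15,16,17}
(Q − R)' ∪ Q = {1,2,3,4,5,6,7,8,9,10,11,12,13,14,15,16,17}
P' = {1,2,3,6,7,8,9,13,14,16,17}
((Q − R)' ∪ Q) ∩ P' = {1,2,3,6,7,8,9,13,14,16,17}
R ∪ Q = {1,2,3,5,6,7,8,10,11,12,13,14,15,17}
(R ∪ Q) ∩ R = {2,5,8,10,12,13,15,17}
P ∩ ((R ∪ Q) ∩ R) = {5,10,12,15}
(((Q − R)' ∪ Q) ∩ P') Δ (P ∩ ((R ∪ Q) ∩ R)) = {1,2,3,5,6,7,8,9,10,12,13,14,15,16,17}

{1,2,3,5,6,7,8,9,10,12,13,14,15,16,17}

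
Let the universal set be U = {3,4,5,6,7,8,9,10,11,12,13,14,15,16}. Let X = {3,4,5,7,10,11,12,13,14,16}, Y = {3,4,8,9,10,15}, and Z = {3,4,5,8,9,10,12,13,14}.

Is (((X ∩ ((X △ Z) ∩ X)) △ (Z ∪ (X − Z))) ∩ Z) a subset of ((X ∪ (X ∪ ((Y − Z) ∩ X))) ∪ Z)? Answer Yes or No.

X △ Z = {7,8,9,11,16}
(X △ Z) ∩ X = {7,11,16}
X ∩ ((X △ Z) ∩ X) = {7,11,16}
X − Z = {7,11,16}
Z ∪ (X − Z) = {3,4,5,7,8,9,10,11,12,13,14,16}
(X ∩ ((X △ Z) ∩ X)) △ (Z ∪ (X − Z)) = {3,4,5,8,9,10,12,13,14}
((X ∩ ((X △ Z) ∩ X)) △ (Z ∪ (X − Z))) ∩ Z = {3,4,5,8,9,10,12,13,14}
Y − Z = {15}
(Y − Z) ∩ X = {}
X ∪ ((Y − Z) ∩ X) = {3,4,5,7,10,11,12,13,14,16}
X ∪ (X ∪ ((Y − Z) ∩ X)) = {3,4,5,7,10,11,12,13,14,16}
(X ∪ (X ∪ ((Y − Z) ∩ X))) ∪ Z = {3,4,5,7,8,9,10,11,12,13,14,16}
Every element of {3,4,5,8,9,10,12,13,14} is in {3,4,5,7,8,9,10,11,12,13,14,16}, so ((X ∩ ((X △ Z) ∩ X)) △ (Z ∪ (X − Z))) ∩ Z ⊆ (X ∪ (X ∪ ((Y − Z) ∩ X))) ∪ Z.

Yes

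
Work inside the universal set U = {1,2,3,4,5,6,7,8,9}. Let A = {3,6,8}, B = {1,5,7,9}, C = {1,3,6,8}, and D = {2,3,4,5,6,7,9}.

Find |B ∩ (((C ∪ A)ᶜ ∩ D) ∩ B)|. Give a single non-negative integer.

C ∪ A = {1,3,6,8}
(C ∪ A)ᶜ = {2,4,5,7,9}
(C ∪ A)ᶜ ∩ D = {2,4,5,7,9}
((C ∪ A)ᶜ ∩ D) ∩ B = {5,7,9}
B ∩ (((C ∪ A)ᶜ ∩ D) ∩ B) = {5,7,9}
|B ∩ (((C ∪ A)ᶜ ∩ D) ∩ B)| = 3

3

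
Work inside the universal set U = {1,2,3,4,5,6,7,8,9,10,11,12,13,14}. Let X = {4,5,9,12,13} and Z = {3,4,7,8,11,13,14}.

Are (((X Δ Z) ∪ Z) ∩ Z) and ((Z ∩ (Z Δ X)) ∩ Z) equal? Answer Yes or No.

X Δ Z = {3,5,7,8,9,11,12,14}
(X Δ Z) ∪ Z = {3,4,5,7,8,9,11,12,13,14}
((X Δ Z) ∪ Z) ∩ Z = {3,4,7,8,11,13,14}
Z Δ X = {3,5,7,8,9,11,12,14}
Z ∩ (Z Δ X) = {3,7,8,11,14}
(Z ∩ (Z Δ X)) ∩ Z = {3,7,8,11,14}
4 ∈ ((X Δ Z) ∪ Z) ∩ Z but 4 ∉ (Z ∩ (Z Δ X)) ∩ Z, so they differ.

No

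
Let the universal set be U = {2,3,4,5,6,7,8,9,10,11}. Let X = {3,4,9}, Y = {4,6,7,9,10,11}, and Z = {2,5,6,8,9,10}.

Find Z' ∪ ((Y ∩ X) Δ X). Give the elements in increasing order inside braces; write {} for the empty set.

Z' = {3,4,7,11}
Y ∩ X = {4,9}
(Y ∩ X) Δ X = {3}
Z' ∪ ((Y ∩ X) Δ X) = {3,4,7,11}

{3,4,7,11}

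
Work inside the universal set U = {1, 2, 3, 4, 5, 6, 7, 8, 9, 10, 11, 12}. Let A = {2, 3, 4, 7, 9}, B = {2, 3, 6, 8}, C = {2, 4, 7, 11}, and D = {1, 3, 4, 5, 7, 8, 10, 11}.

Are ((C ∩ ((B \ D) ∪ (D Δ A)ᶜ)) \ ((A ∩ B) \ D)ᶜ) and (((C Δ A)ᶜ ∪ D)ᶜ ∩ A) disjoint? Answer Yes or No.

B \ D = {2, 6}
D Δ A = {1, 2, 5, 8, 9, 10, 11}
(D Δ A)ᶜ = {3, 4, 6, 7, 12}
(B \ D) ∪ (D Δ A)ᶜ = {2, 3, 4, 6, 7, 12}
C ∩ ((B \ D) ∪ (D Δ A)ᶜ) = {2, 4, 7}
A ∩ B = {2, 3}
(A ∩ B) \ D = {2}
((A ∩ B) \ D)ᶜ = {1, 3, 4, 5, 6, 7, 8, 9, 10, 11, 12}
(C ∩ ((B \ D) ∪ (D Δ A)ᶜ)) \ ((A ∩ B) \ D)ᶜ = {2}
C Δ A = {3, 9, 11}
(C Δ A)ᶜ = {1, 2, 4, 5, 6, 7, 8, 10, 12}
(C Δ A)ᶜ ∪ D = {1, 2, 3, 4, 5, 6, 7, 8, 10, 11, 12}
((C Δ A)ᶜ ∪ D)ᶜ = {9}
((C Δ A)ᶜ ∪ D)ᶜ ∩ A = {9}
{2} and {9} share no elements.

Yes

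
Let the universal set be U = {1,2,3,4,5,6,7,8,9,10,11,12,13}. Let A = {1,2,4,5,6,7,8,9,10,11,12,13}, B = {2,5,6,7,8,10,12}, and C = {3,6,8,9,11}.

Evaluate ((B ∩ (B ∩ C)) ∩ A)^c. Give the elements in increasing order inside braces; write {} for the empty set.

B ∩ C = {6,8}
B ∩ (B ∩ C) = {6,8}
(B ∩ (B ∩ C)) ∩ A = {6,8}
((B ∩ (B ∩ C)) ∩ A)^c = {1,2,3,4,5,7,9,10,11,12,13}

{1,2,3,4,5,7,9,10,11,12,13}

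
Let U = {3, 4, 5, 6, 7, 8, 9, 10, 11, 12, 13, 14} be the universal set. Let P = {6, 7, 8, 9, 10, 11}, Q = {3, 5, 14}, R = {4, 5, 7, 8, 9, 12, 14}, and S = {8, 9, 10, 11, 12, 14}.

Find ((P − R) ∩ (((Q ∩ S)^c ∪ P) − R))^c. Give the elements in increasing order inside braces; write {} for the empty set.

{3, 4, 5, 7, 8, 9, 12, 13, 14}

P − R = {6, 10, 11}
Q ∩ S = {14}
(Q ∩ S)^c = {3, 4, 5, 6, 7, 8, 9, 10, 11, 12, 13}
(Q ∩ S)^c ∪ P = {3, 4, 5, 6, 7, 8, 9, 10, 11, 12, 13}
((Q ∩ S)^c ∪ P) − R = {3, 6, 10, 11, 13}
(P − R) ∩ (((Q ∩ S)^c ∪ P) − R) = {6, 10, 11}
((P − R) ∩ (((Q ∩ S)^c ∪ P) − R))^c = {3, 4, 5, 7, 8, 9, 12, 13, 14}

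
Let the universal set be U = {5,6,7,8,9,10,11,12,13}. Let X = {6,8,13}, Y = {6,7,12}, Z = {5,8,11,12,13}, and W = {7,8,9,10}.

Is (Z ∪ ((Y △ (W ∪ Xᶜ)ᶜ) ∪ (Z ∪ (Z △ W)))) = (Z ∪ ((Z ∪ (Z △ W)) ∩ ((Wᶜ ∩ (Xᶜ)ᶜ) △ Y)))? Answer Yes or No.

Xᶜ = {5,7,9,10,11,12}
W ∪ Xᶜ = {5,7,8,9,10,11,12}
(W ∪ Xᶜ)ᶜ = {6,13}
Y △ (W ∪ Xᶜ)ᶜ = {7,12,13}
Z △ W = {5,7,9,10,11,12,13}
Z ∪ (Z △ W) = {5,7,8,9,10,11,12,13}
(Y △ (W ∪ Xᶜ)ᶜ) ∪ (Z ∪ (Z △ W)) = {5,7,8,9,10,11,12,13}
Z ∪ ((Y △ (W ∪ Xᶜ)ᶜ) ∪ (Z ∪ (Z △ W))) = {5,7,8,9,10,11,12,13}
Wᶜ = {5,6,11,12,13}
(Xᶜ)ᶜ = {6,8,13}
Wᶜ ∩ (Xᶜ)ᶜ = {6,13}
(Wᶜ ∩ (Xᶜ)ᶜ) △ Y = {7,12,13}
(Z ∪ (Z △ W)) ∩ ((Wᶜ ∩ (Xᶜ)ᶜ) △ Y) = {7,12,13}
Z ∪ ((Z ∪ (Z △ W)) ∩ ((Wᶜ ∩ (Xᶜ)ᶜ) △ Y)) = {5,7,8,11,12,13}
9 ∈ Z ∪ ((Y △ (W ∪ Xᶜ)ᶜ) ∪ (Z ∪ (Z △ W))) but 9 ∉ Z ∪ ((Z ∪ (Z △ W)) ∩ ((Wᶜ ∩ (Xᶜ)ᶜ) △ Y)), so they differ.

No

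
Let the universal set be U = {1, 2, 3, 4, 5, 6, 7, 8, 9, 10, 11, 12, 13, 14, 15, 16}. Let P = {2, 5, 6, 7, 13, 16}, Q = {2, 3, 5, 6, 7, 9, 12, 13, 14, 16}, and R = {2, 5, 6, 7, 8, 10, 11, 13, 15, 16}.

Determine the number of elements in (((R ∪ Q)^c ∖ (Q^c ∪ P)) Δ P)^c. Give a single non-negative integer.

10

R ∪ Q = {2, 3, 5, 6, 7, 8, 9, 10, 11, 12, 13, 14, 15, 16}
(R ∪ Q)^c = {1, 4}
Q^c = {1, 4, 8, 10, 11, 15}
Q^c ∪ P = {1, 2, 4, 5, 6, 7, 8, 10, 11, 13, 15, 16}
(R ∪ Q)^c ∖ (Q^c ∪ P) = {}
((R ∪ Q)^c ∖ (Q^c ∪ P)) Δ P = {2, 5, 6, 7, 13, 16}
(((R ∪ Q)^c ∖ (Q^c ∪ P)) Δ P)^c = {1, 3, 4, 8, 9, 10, 11, 12, 14, 15}
|(((R ∪ Q)^c ∖ (Q^c ∪ P)) Δ P)^c| = 10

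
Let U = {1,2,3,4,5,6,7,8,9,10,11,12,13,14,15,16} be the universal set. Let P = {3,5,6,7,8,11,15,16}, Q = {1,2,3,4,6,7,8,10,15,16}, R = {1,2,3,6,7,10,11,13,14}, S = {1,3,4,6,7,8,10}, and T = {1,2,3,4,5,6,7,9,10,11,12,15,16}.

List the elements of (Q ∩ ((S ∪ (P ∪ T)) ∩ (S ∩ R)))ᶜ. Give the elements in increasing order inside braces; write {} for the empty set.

P ∪ T = {1,2,3,4,5,6,7,8,9,10,11,12,15,16}
S ∪ (P ∪ T) = {1,2,3,4,5,6,7,8,9,10,11,12,15,16}
S ∩ R = {1,3,6,7,10}
(S ∪ (P ∪ T)) ∩ (S ∩ R) = {1,3,6,7,10}
Q ∩ ((S ∪ (P ∪ T)) ∩ (S ∩ R)) = {1,3,6,7,10}
(Q ∩ ((S ∪ (P ∪ T)) ∩ (S ∩ R)))ᶜ = {2,4,5,8,9,11,12,13,14,15,16}

{2,4,5,8,9,11,12,13,14,15,16}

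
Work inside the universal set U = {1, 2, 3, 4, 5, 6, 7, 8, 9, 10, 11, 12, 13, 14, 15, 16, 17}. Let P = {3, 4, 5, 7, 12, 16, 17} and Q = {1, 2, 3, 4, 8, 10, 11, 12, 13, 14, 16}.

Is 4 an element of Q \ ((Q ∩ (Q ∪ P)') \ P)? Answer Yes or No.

Yes

4 ∈ Q and 4 ∈ P, so 4 ∈ Q ∪ P
4 ∉ (Q ∪ P)' since 4 ∈ (Q ∪ P)
4 ∈ Q and 4 ∉ (Q ∪ P)', so 4 ∉ Q ∩ (Q ∪ P)'
4 ∉ (Q ∩ (Q ∪ P)') and 4 ∈ P, so 4 ∉ (Q ∩ (Q ∪ P)') \ P
4 ∈ Q and 4 ∉ ((Q ∩ (Q ∪ P)') \ P), so 4 ∈ Q \ ((Q ∩ (Q ∪ P)') \ P)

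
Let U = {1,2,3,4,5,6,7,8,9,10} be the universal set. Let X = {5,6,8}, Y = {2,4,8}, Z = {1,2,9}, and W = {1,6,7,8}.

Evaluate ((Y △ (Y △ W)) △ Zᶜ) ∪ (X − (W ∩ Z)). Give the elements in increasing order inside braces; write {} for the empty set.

Y △ W = {1,2,4,6,7}
Y △ (Y △ W) = {1,6,7,8}
Zᶜ = {3,4,5,6,7,8,10}
(Y △ (Y △ W)) △ Zᶜ = {1,3,4,5,10}
W ∩ Z = {1}
X − (W ∩ Z) = {5,6,8}
((Y △ (Y △ W)) △ Zᶜ) ∪ (X − (W ∩ Z)) = {1,3,4,5,6,8,10}

{1,3,4,5,6,8,10}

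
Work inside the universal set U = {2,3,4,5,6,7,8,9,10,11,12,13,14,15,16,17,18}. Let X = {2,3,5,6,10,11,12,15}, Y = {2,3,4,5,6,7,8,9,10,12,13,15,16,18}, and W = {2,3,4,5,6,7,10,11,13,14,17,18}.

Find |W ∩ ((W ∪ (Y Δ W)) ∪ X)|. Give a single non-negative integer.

12

Y Δ W = {8,9,11,12,14,15,16,17}
W ∪ (Y Δ W) = {2,3,4,5,6,7,8,9,10,11,12,13,14,15,16,17,18}
(W ∪ (Y Δ W)) ∪ X = {2,3,4,5,6,7,8,9,10,11,12,13,14,15,16,17,18}
W ∩ ((W ∪ (Y Δ W)) ∪ X) = {2,3,4,5,6,7,10,11,13,14,17,18}
|W ∩ ((W ∪ (Y Δ W)) ∪ X)| = 12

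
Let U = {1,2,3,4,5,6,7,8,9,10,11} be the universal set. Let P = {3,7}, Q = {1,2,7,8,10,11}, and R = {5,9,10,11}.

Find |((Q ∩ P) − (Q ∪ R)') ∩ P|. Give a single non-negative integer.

Q ∩ P = {7}
Q ∪ R = {1,2,5,7,8,9,10,11}
(Q ∪ R)' = {3,4,6}
(Q ∩ P) − (Q ∪ R)' = {7}
((Q ∩ P) − (Q ∪ R)') ∩ P = {7}
|((Q ∩ P) − (Q ∪ R)') ∩ P| = 1

1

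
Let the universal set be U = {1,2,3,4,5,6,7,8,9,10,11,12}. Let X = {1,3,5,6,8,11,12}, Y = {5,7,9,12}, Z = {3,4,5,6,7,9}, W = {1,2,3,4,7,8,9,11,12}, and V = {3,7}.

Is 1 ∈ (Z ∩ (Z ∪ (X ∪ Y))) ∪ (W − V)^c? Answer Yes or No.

No

1 ∈ X and 1 ∉ Y, so 1 ∈ X ∪ Y
1 ∉ Z and 1 ∈ (X ∪ Y), so 1 ∈ Z ∪ (X ∪ Y)
1 ∉ Z and 1 ∈ (Z ∪ (X ∪ Y)), so 1 ∉ Z ∩ (Z ∪ (X ∪ Y))
1 ∈ W and 1 ∉ V, so 1 ∈ W − V
1 ∉ (W − V)^c since 1 ∈ (W − V)
1 ∉ (Z ∩ (Z ∪ (X ∪ Y))) and 1 ∉ (W − V)^c, so 1 ∉ (Z ∩ (Z ∪ (X ∪ Y))) ∪ (W − V)^c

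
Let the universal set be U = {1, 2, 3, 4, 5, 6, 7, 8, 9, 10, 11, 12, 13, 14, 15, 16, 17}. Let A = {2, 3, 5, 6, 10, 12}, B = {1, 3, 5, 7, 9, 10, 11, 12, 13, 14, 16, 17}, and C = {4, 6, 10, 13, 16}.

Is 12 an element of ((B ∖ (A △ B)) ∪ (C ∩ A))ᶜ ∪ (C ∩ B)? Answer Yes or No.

No

12 ∈ A and 12 ∈ B, so 12 ∉ A △ B
12 ∈ B and 12 ∉ (A △ B), so 12 ∈ B ∖ (A △ B)
12 ∉ C and 12 ∈ A, so 12 ∉ C ∩ A
12 ∈ (B ∖ (A △ B)) and 12 ∉ (C ∩ A), so 12 ∈ (B ∖ (A △ B)) ∪ (C ∩ A)
12 ∉ ((B ∖ (A △ B)) ∪ (C ∩ A))ᶜ since 12 ∈ ((B ∖ (A △ B)) ∪ (C ∩ A))
12 ∉ C and 12 ∈ B, so 12 ∉ C ∩ B
12 ∉ ((B ∖ (A △ B)) ∪ (C ∩ A))ᶜ and 12 ∉ (C ∩ B), so 12 ∉ ((B ∖ (A △ B)) ∪ (C ∩ A))ᶜ ∪ (C ∩ B)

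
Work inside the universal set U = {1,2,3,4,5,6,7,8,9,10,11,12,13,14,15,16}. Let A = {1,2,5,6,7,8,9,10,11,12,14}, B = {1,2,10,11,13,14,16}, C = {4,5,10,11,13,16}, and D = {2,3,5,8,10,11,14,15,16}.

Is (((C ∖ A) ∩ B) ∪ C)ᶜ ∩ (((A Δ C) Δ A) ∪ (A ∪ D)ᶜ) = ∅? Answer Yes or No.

Yes

C ∖ A = {4,13,16}
(C ∖ A) ∩ B = {13,16}
((C ∖ A) ∩ B) ∪ C = {4,5,10,11,13,16}
(((C ∖ A) ∩ B) ∪ C)ᶜ = {1,2,3,6,7,8,9,12,14,15}
A Δ C = {1,2,4,6,7,8,9,12,13,14,16}
(A Δ C) Δ A = {4,5,10,11,13,16}
A ∪ D = {1,2,3,5,6,7,8,9,10,11,12,14,15,16}
(A ∪ D)ᶜ = {4,13}
((A Δ C) Δ A) ∪ (A ∪ D)ᶜ = {4,5,10,11,13,16}
{1,2,3,6,7,8,9,12,14,15} and {4,5,10,11,13,16} share no elements.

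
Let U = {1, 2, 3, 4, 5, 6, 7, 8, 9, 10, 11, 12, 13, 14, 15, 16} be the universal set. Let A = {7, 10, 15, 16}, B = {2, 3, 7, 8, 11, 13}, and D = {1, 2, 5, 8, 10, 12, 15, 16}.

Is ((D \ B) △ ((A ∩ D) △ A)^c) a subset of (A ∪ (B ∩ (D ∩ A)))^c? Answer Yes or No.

D \ B = {1, 5, 10, 12, 15, 16}
A ∩ D = {10, 15, 16}
(A ∩ D) △ A = {7}
((A ∩ D) △ A)^c = {1, 2, 3, 4, 5, 6, 8, 9, 10, 11, 12, 13, 14, 15, 16}
(D \ B) △ ((A ∩ D) △ A)^c = {2, 3, 4, 6, 8, 9, 11, 13, 14}
D ∩ A = {10, 15, 16}
B ∩ (D ∩ A) = {}
A ∪ (B ∩ (D ∩ A)) = {7, 10, 15, 16}
(A ∪ (B ∩ (D ∩ A)))^c = {1, 2, 3, 4, 5, 6, 8, 9, 11, 12, 13, 14}
Every element of {2, 3, 4, 6, 8, 9, 11, 13, 14} is in {1, 2, 3, 4, 5, 6, 8, 9, 11, 12, 13, 14}, so (D \ B) △ ((A ∩ D) △ A)^c ⊆ (A ∪ (B ∩ (D ∩ A)))^c.

Yes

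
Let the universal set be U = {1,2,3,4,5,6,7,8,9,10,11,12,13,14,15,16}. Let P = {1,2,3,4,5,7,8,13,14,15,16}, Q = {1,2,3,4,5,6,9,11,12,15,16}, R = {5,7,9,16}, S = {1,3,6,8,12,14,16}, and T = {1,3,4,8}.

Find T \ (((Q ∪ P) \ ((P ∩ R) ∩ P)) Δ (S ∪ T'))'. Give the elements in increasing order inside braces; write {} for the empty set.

Q ∪ P = {1,2,3,4,5,6,7,8,9,11,12,13,14,15,16}
P ∩ R = {5,7,16}
(P ∩ R) ∩ P = {5,7,16}
(Q ∪ P) \ ((P ∩ R) ∩ P) = {1,2,3,4,6,8,9,11,12,13,14,15}
T' = {2,5,6,7,9,10,11,12,13,14,15,16}
S ∪ T' = {1,2,3,5,6,7,8,9,10,11,12,13,14,15,16}
((Q ∪ P) \ ((P ∩ R) ∩ P)) Δ (S ∪ T') = {4,5,7,10,16}
(((Q ∪ P) \ ((P ∩ R) ∩ P)) Δ (S ∪ T'))' = {1,2,3,6,8,9,11,12,13,14,15}
T \ (((Q ∪ P) \ ((P ∩ R) ∩ P)) Δ (S ∪ T'))' = {4}

{4}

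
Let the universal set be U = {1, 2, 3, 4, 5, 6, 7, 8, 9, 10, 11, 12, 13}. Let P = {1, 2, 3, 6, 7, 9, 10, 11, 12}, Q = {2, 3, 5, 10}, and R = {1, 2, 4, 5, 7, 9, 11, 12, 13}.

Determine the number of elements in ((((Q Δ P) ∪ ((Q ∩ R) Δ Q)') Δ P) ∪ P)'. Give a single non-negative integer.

0

Q Δ P = {1, 5, 6, 7, 9, 11, 12}
Q ∩ R = {2, 5}
(Q ∩ R) Δ Q = {3, 10}
((Q ∩ R) Δ Q)' = {1, 2, 4, 5, 6, 7, 8, 9, 11, 12, 13}
(Q Δ P) ∪ ((Q ∩ R) Δ Q)' = {1, 2, 4, 5, 6, 7, 8, 9, 11, 12, 13}
((Q Δ P) ∪ ((Q ∩ R) Δ Q)') Δ P = {3, 4, 5, 8, 10, 13}
(((Q Δ P) ∪ ((Q ∩ R) Δ Q)') Δ P) ∪ P = {1, 2, 3, 4, 5, 6, 7, 8, 9, 10, 11, 12, 13}
((((Q Δ P) ∪ ((Q ∩ R) Δ Q)') Δ P) ∪ P)' = {}
|((((Q Δ P) ∪ ((Q ∩ R) Δ Q)') Δ P) ∪ P)'| = 0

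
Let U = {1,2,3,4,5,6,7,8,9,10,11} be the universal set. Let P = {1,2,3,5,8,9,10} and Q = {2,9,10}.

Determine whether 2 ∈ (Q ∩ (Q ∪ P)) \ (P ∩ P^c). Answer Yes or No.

2 ∈ Q and 2 ∈ P, so 2 ∈ Q ∪ P
2 ∈ Q and 2 ∈ (Q ∪ P), so 2 ∈ Q ∩ (Q ∪ P)
2 ∈ P, so 2 ∉ P^c
2 ∈ P and 2 ∉ P^c, so 2 ∉ P ∩ P^c
2 ∈ (Q ∩ (Q ∪ P)) and 2 ∉ (P ∩ P^c), so 2 ∈ (Q ∩ (Q ∪ P)) \ (P ∩ P^c)

Yes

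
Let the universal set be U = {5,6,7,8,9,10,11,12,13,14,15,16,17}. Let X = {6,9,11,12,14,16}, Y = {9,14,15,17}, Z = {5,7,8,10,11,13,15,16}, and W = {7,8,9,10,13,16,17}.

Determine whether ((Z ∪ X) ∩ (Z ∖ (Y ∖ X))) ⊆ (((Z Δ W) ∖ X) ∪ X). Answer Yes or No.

Z ∪ X = {5,6,7,8,9,10,11,12,13,14,15,16}
Y ∖ X = {15,17}
Z ∖ (Y ∖ X) = {5,7,8,10,11,13,16}
(Z ∪ X) ∩ (Z ∖ (Y ∖ X)) = {5,7,8,10,11,13,16}
Z Δ W = {5,9,11,15,17}
(Z Δ W) ∖ X = {5,15,17}
((Z Δ W) ∖ X) ∪ X = {5,6,9,11,12,14,15,16,17}
7 ∈ (Z ∪ X) ∩ (Z ∖ (Y ∖ X)) but 7 ∉ ((Z Δ W) ∖ X) ∪ X, so the inclusion fails.

No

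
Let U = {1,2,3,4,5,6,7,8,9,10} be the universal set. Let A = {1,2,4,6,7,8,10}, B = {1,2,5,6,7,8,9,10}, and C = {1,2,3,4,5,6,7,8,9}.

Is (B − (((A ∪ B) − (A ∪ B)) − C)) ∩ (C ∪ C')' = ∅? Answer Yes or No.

Yes

A ∪ B = {1,2,4,5,6,7,8,9,10}
(A ∪ B) − (A ∪ B) = {}
((A ∪ B) − (A ∪ B)) − C = {}
B − (((A ∪ B) − (A ∪ B)) − C) = {1,2,5,6,7,8,9,10}
C' = {10}
C ∪ C' = {1,2,3,4,5,6,7,8,9,10}
(C ∪ C')' = {}
{1,2,5,6,7,8,9,10} and {} share no elements.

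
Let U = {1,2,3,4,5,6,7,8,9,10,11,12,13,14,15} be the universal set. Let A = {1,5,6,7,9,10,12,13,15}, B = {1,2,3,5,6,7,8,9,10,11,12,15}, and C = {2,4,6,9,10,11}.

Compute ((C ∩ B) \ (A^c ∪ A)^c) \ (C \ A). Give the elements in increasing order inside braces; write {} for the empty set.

{6,9,10}

C ∩ B = {2,6,9,10,11}
A^c = {2,3,4,8,11,14}
A^c ∪ A = {1,2,3,4,5,6,7,8,9,10,11,12,13,14,15}
(A^c ∪ A)^c = {}
(C ∩ B) \ (A^c ∪ A)^c = {2,6,9,10,11}
C \ A = {2,4,11}
((C ∩ B) \ (A^c ∪ A)^c) \ (C \ A) = {6,9,10}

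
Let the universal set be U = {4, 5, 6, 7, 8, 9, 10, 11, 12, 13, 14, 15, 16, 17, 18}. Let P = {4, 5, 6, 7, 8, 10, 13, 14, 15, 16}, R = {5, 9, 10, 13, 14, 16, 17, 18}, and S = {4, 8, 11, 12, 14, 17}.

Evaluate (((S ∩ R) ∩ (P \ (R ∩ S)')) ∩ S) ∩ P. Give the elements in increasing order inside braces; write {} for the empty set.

{14}

S ∩ R = {14, 17}
R ∩ S = {14, 17}
(R ∩ S)' = {4, 5, 6, 7, 8, 9, 10, 11, 12, 13, 15, 16, 18}
P \ (R ∩ S)' = {14}
(S ∩ R) ∩ (P \ (R ∩ S)') = {14}
((S ∩ R) ∩ (P \ (R ∩ S)')) ∩ S = {14}
(((S ∩ R) ∩ (P \ (R ∩ S)')) ∩ S) ∩ P = {14}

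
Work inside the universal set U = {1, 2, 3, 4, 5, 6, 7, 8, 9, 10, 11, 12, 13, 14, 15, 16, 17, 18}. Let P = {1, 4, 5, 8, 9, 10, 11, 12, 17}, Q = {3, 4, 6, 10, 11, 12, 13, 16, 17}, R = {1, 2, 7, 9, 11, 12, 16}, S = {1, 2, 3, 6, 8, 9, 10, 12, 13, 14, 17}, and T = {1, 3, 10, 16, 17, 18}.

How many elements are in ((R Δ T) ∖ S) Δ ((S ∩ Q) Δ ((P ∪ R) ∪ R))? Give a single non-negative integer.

R Δ T = {2, 3, 7, 9, 10, 11, 12, 17, 18}
(R Δ T) ∖ S = {7, 11, 18}
S ∩ Q = {3, 6, 10, 12, 13, 17}
P ∪ R = {1, 2, 4, 5, 7, 8, 9, 10, 11, 12, 16, 17}
(P ∪ R) ∪ R = {1, 2, 4, 5, 7, 8, 9, 10, 11, 12, 16, 17}
(S ∩ Q) Δ ((P ∪ R) ∪ R) = {1, 2, 3, 4, 5, 6, 7, 8, 9, 11, 13, 16}
((R Δ T) ∖ S) Δ ((S ∩ Q) Δ ((P ∪ R) ∪ R)) = {1, 2, 3, 4, 5, 6, 8, 9, 13, 16, 18}
|((R Δ T) ∖ S) Δ ((S ∩ Q) Δ ((P ∪ R) ∪ R))| = 11

11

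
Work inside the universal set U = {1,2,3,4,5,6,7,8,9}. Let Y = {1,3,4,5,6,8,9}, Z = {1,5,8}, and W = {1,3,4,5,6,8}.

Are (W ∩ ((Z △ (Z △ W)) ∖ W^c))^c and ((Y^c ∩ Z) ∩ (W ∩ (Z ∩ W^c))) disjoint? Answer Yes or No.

Z △ W = {3,4,6}
Z △ (Z △ W) = {1,3,4,5,6,8}
W^c = {2,7,9}
(Z △ (Z △ W)) ∖ W^c = {1,3,4,5,6,8}
W ∩ ((Z △ (Z △ W)) ∖ W^c) = {1,3,4,5,6,8}
(W ∩ ((Z △ (Z △ W)) ∖ W^c))^c = {2,7,9}
Y^c = {2,7}
Y^c ∩ Z = {}
Z ∩ W^c = {}
W ∩ (Z ∩ W^c) = {}
(Y^c ∩ Z) ∩ (W ∩ (Z ∩ W^c)) = {}
{2,7,9} and {} share no elements.

Yes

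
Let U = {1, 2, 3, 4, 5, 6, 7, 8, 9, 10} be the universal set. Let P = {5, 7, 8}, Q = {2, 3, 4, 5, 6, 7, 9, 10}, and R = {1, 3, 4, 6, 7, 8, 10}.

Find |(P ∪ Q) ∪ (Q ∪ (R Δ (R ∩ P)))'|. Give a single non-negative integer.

P ∪ Q = {2, 3, 4, 5, 6, 7, 8, 9, 10}
R ∩ P = {7, 8}
R Δ (R ∩ P) = {1, 3, 4, 6, 10}
Q ∪ (R Δ (R ∩ P)) = {1, 2, 3, 4, 5, 6, 7, 9, 10}
(Q ∪ (R Δ (R ∩ P)))' = {8}
(P ∪ Q) ∪ (Q ∪ (R Δ (R ∩ P)))' = {2, 3, 4, 5, 6, 7, 8, 9, 10}
|(P ∪ Q) ∪ (Q ∪ (R Δ (R ∩ P)))'| = 9

9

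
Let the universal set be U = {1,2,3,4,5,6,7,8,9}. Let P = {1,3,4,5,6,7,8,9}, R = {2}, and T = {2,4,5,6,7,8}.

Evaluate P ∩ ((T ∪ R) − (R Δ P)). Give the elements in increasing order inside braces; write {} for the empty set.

{}

T ∪ R = {2,4,5,6,7,8}
R Δ P = {1,2,3,4,5,6,7,8,9}
(T ∪ R) − (R Δ P) = {}
P ∩ ((T ∪ R) − (R Δ P)) = {}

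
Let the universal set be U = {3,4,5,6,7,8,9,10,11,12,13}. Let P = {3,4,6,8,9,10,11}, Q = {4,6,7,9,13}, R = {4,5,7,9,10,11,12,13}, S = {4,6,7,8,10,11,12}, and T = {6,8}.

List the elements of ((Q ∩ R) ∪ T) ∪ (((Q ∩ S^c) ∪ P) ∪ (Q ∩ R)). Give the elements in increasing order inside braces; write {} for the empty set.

{3,4,6,7,8,9,10,11,13}

Q ∩ R = {4,7,9,13}
(Q ∩ R) ∪ T = {4,6,7,8,9,13}
S^c = {3,5,9,13}
Q ∩ S^c = {9,13}
(Q ∩ S^c) ∪ P = {3,4,6,8,9,10,11,13}
((Q ∩ S^c) ∪ P) ∪ (Q ∩ R) = {3,4,6,7,8,9,10,11,13}
((Q ∩ R) ∪ T) ∪ (((Q ∩ S^c) ∪ P) ∪ (Q ∩ R)) = {3,4,6,7,8,9,10,11,13}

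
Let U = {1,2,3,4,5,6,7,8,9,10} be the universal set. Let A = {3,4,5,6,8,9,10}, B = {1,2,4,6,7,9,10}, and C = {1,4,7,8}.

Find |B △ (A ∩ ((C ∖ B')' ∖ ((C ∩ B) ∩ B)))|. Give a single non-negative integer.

B' = {3,5,8}
C ∖ B' = {1,4,7}
(C ∖ B')' = {2,3,5,6,8,9,10}
C ∩ B = {1,4,7}
(C ∩ B) ∩ B = {1,4,7}
(C ∖ B')' ∖ ((C ∩ B) ∩ B) = {2,3,5,6,8,9,10}
A ∩ ((C ∖ B')' ∖ ((C ∩ B) ∩ B)) = {3,5,6,8,9,10}
B △ (A ∩ ((C ∖ B')' ∖ ((C ∩ B) ∩ B))) = {1,2,3,4,5,7,8}
|B △ (A ∩ ((C ∖ B')' ∖ ((C ∩ B) ∩ B)))| = 7

7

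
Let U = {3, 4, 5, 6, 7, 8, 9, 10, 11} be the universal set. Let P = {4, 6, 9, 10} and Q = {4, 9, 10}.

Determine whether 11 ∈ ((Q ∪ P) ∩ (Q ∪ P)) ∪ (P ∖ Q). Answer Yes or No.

No

11 ∉ Q and 11 ∉ P, so 11 ∉ Q ∪ P
11 ∉ Q and 11 ∉ P, so 11 ∉ Q ∪ P
11 ∉ (Q ∪ P) and 11 ∉ (Q ∪ P), so 11 ∉ (Q ∪ P) ∩ (Q ∪ P)
11 ∉ P and 11 ∉ Q, so 11 ∉ P ∖ Q
11 ∉ ((Q ∪ P) ∩ (Q ∪ P)) and 11 ∉ (P ∖ Q), so 11 ∉ ((Q ∪ P) ∩ (Q ∪ P)) ∪ (P ∖ Q)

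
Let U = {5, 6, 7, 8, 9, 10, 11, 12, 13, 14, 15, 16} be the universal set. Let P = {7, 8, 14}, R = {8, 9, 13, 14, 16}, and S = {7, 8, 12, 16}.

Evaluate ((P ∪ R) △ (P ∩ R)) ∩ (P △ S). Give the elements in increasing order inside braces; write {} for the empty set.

P ∪ R = {7, 8, 9, 13, 14, 16}
P ∩ R = {8, 14}
(P ∪ R) △ (P ∩ R) = {7, 9, 13, 16}
P △ S = {12, 14, 16}
((P ∪ R) △ (P ∩ R)) ∩ (P △ S) = {16}

{16}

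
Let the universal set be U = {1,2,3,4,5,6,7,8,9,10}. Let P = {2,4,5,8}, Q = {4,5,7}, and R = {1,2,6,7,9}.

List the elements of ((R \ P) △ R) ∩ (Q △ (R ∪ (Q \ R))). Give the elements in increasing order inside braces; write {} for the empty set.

R \ P = {1,6,7,9}
(R \ P) △ R = {2}
Q \ R = {4,5}
R ∪ (Q \ R) = {1,2,4,5,6,7,9}
Q △ (R ∪ (Q \ R)) = {1,2,6,9}
((R \ P) △ R) ∩ (Q △ (R ∪ (Q \ R))) = {2}

{2}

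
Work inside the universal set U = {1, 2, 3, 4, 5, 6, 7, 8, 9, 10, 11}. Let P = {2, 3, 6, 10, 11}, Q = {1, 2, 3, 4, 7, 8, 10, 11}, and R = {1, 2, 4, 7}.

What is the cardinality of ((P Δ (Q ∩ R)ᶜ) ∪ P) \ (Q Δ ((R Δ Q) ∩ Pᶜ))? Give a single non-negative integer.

Q ∩ R = {1, 2, 4, 7}
(Q ∩ R)ᶜ = {3, 5, 6, 8, 9, 10, 11}
P Δ (Q ∩ R)ᶜ = {2, 5, 8, 9}
(P Δ (Q ∩ R)ᶜ) ∪ P = {2, 3, 5, 6, 8, 9, 10, 11}
R Δ Q = {3, 8, 10, 11}
Pᶜ = {1, 4, 5, 7, 8, 9}
(R Δ Q) ∩ Pᶜ = {8}
Q Δ ((R Δ Q) ∩ Pᶜ) = {1, 2, 3, 4, 7, 10, 11}
((P Δ (Q ∩ R)ᶜ) ∪ P) \ (Q Δ ((R Δ Q) ∩ Pᶜ)) = {5, 6, 8, 9}
|((P Δ (Q ∩ R)ᶜ) ∪ P) \ (Q Δ ((R Δ Q) ∩ Pᶜ))| = 4

4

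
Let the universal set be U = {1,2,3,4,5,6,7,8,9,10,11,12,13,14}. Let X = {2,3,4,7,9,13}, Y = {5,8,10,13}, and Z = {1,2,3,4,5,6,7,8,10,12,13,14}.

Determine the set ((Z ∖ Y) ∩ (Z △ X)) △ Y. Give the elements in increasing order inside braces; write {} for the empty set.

Z ∖ Y = {1,2,3,4,6,7,12,14}
Z △ X = {1,5,6,8,9,10,12,14}
(Z ∖ Y) ∩ (Z △ X) = {1,6,12,14}
((Z ∖ Y) ∩ (Z △ X)) △ Y = {1,5,6,8,10,12,13,14}

{1,5,6,8,10,12,13,14}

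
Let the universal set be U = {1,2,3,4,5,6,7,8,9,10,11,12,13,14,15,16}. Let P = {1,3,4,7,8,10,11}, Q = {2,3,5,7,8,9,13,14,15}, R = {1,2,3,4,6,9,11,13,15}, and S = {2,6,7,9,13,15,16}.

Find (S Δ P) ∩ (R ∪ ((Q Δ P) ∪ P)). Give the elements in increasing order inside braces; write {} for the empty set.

S Δ P = {1,2,3,4,6,8,9,10,11,13,15,16}
Q Δ P = {1,2,4,5,9,10,11,13,14,15}
(Q Δ P) ∪ P = {1,2,3,4,5,7,8,9,10,11,13,14,15}
R ∪ ((Q Δ P) ∪ P) = {1,2,3,4,5,6,7,8,9,10,11,13,14,15}
(S Δ P) ∩ (R ∪ ((Q Δ P) ∪ P)) = {1,2,3,4,6,8,9,10,11,13,15}

{1,2,3,4,6,8,9,10,11,13,15}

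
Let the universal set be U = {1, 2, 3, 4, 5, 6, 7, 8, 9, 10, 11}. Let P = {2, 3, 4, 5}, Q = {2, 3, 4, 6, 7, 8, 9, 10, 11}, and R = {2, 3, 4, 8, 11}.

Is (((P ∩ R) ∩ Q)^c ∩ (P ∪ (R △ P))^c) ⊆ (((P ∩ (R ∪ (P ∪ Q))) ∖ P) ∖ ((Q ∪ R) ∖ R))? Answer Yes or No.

P ∩ R = {2, 3, 4}
(P ∩ R) ∩ Q = {2, 3, 4}
((P ∩ R) ∩ Q)^c = {1, 5, 6, 7, 8, 9, 10, 11}
R △ P = {5, 8, 11}
P ∪ (R △ P) = {2, 3, 4, 5, 8, 11}
(P ∪ (R △ P))^c = {1, 6, 7, 9, 10}
((P ∩ R) ∩ Q)^c ∩ (P ∪ (R △ P))^c = {1, 6, 7, 9, 10}
P ∪ Q = {2, 3, 4, 5, 6, 7, 8, 9, 10, 11}
R ∪ (P ∪ Q) = {2, 3, 4, 5, 6, 7, 8, 9, 10, 11}
P ∩ (R ∪ (P ∪ Q)) = {2, 3, 4, 5}
(P ∩ (R ∪ (P ∪ Q))) ∖ P = {}
Q ∪ R = {2, 3, 4, 6, 7, 8, 9, 10, 11}
(Q ∪ R) ∖ R = {6, 7, 9, 10}
((P ∩ (R ∪ (P ∪ Q))) ∖ P) ∖ ((Q ∪ R) ∖ R) = {}
1 ∈ ((P ∩ R) ∩ Q)^c ∩ (P ∪ (R △ P))^c but 1 ∉ ((P ∩ (R ∪ (P ∪ Q))) ∖ P) ∖ ((Q ∪ R) ∖ R), so the inclusion fails.

No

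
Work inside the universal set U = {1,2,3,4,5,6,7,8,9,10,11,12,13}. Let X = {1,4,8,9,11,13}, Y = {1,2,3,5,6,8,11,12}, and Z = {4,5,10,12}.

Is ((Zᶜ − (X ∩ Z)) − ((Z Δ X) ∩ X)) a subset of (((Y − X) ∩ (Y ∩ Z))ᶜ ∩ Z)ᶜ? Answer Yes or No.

Yes

Zᶜ = {1,2,3,6,7,8,9,11,13}
X ∩ Z = {4}
Zᶜ − (X ∩ Z) = {1,2,3,6,7,8,9,11,13}
Z Δ X = {1,5,8,9,10,11,12,13}
(Z Δ X) ∩ X = {1,8,9,11,13}
(Zᶜ − (X ∩ Z)) − ((Z Δ X) ∩ X) = {2,3,6,7}
Y − X = {2,3,5,6,12}
Y ∩ Z = {5,12}
(Y − X) ∩ (Y ∩ Z) = {5,12}
((Y − X) ∩ (Y ∩ Z))ᶜ = {1,2,3,4,6,7,8,9,10,11,13}
((Y − X) ∩ (Y ∩ Z))ᶜ ∩ Z = {4,10}
(((Y − X) ∩ (Y ∩ Z))ᶜ ∩ Z)ᶜ = {1,2,3,5,6,7,8,9,11,12,13}
Every element of {2,3,6,7} is in {1,2,3,5,6,7,8,9,11,12,13}, so (Zᶜ − (X ∩ Z)) − ((Z Δ X) ∩ X) ⊆ (((Y − X) ∩ (Y ∩ Z))ᶜ ∩ Z)ᶜ.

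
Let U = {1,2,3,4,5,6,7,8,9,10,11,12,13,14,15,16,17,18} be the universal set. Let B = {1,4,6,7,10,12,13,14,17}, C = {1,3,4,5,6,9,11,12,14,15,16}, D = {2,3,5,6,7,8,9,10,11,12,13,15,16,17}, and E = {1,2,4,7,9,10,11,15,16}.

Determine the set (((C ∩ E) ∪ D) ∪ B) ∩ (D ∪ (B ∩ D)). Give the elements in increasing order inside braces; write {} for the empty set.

{2,3,5,6,7,8,9,10,11,12,13,15,16,17}

C ∩ E = {1,4,9,11,15,16}
(C ∩ E) ∪ D = {1,2,3,4,5,6,7,8,9,10,11,12,13,15,16,17}
((C ∩ E) ∪ D) ∪ B = {1,2,3,4,5,6,7,8,9,10,11,12,13,14,15,16,17}
B ∩ D = {6,7,10,12,13,17}
D ∪ (B ∩ D) = {2,3,5,6,7,8,9,10,11,12,13,15,16,17}
(((C ∩ E) ∪ D) ∪ B) ∩ (D ∪ (B ∩ D)) = {2,3,5,6,7,8,9,10,11,12,13,15,16,17}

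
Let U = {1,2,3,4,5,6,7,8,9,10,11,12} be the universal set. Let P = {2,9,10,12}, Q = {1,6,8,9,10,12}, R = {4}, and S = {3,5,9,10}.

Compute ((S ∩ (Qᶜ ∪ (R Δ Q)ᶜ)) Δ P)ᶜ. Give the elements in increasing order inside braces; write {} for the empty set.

{1,4,6,7,8,11}

Qᶜ = {2,3,4,5,7,11}
R Δ Q = {1,4,6,8,9,10,12}
(R Δ Q)ᶜ = {2,3,5,7,11}
Qᶜ ∪ (R Δ Q)ᶜ = {2,3,4,5,7,11}
S ∩ (Qᶜ ∪ (R Δ Q)ᶜ) = {3,5}
(S ∩ (Qᶜ ∪ (R Δ Q)ᶜ)) Δ P = {2,3,5,9,10,12}
((S ∩ (Qᶜ ∪ (R Δ Q)ᶜ)) Δ P)ᶜ = {1,4,6,7,8,11}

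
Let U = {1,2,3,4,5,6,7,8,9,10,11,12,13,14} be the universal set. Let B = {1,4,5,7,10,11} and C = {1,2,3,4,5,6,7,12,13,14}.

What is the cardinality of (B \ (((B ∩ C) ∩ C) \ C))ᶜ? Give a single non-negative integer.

B ∩ C = {1,4,5,7}
(B ∩ C) ∩ C = {1,4,5,7}
((B ∩ C) ∩ C) \ C = {}
B \ (((B ∩ C) ∩ C) \ C) = {1,4,5,7,10,11}
(B \ (((B ∩ C) ∩ C) \ C))ᶜ = {2,3,6,8,9,12,13,14}
|(B \ (((B ∩ C) ∩ C) \ C))ᶜ| = 8

8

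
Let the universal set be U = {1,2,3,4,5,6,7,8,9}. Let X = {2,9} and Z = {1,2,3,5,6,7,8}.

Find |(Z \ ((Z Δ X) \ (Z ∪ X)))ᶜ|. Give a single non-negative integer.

Z Δ X = {1,3,5,6,7,8,9}
Z ∪ X = {1,2,3,5,6,7,8,9}
(Z Δ X) \ (Z ∪ X) = {}
Z \ ((Z Δ X) \ (Z ∪ X)) = {1,2,3,5,6,7,8}
(Z \ ((Z Δ X) \ (Z ∪ X)))ᶜ = {4,9}
|(Z \ ((Z Δ X) \ (Z ∪ X)))ᶜ| = 2

2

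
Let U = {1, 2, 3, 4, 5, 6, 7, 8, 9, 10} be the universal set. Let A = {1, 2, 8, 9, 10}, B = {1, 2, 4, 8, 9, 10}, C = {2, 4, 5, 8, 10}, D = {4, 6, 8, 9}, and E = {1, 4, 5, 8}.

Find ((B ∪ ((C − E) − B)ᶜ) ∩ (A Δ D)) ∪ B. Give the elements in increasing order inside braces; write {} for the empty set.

C − E = {2, 10}
(C − E) − B = {}
((C − E) − B)ᶜ = {1, 2, 3, 4, 5, 6, 7, 8, 9, 10}
B ∪ ((C − E) − B)ᶜ = {1, 2, 3, 4, 5, 6, 7, 8, 9, 10}
A Δ D = {1, 2, 4, 6, 10}
(B ∪ ((C − E) − B)ᶜ) ∩ (A Δ D) = {1, 2, 4, 6, 10}
((B ∪ ((C − E) − B)ᶜ) ∩ (A Δ D)) ∪ B = {1, 2, 4, 6, 8, 9, 10}

{1, 2, 4, 6, 8, 9, 10}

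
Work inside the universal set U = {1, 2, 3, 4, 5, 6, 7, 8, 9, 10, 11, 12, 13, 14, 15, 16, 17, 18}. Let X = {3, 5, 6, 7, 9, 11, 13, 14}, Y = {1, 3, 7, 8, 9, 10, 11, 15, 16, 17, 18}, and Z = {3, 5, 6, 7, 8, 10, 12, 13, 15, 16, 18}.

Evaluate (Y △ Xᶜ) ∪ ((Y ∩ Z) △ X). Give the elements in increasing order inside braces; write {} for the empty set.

{2, 3, 4, 5, 6, 7, 8, 9, 10, 11, 12, 13, 14, 15, 16, 18}

Xᶜ = {1, 2, 4, 8, 10, 12, 15, 16, 17, 18}
Y △ Xᶜ = {2, 3, 4, 7, 9, 11, 12}
Y ∩ Z = {3, 7, 8, 10, 15, 16, 18}
(Y ∩ Z) △ X = {5, 6, 8, 9, 10, 11, 13, 14, 15, 16, 18}
(Y △ Xᶜ) ∪ ((Y ∩ Z) △ X) = {2, 3, 4, 5, 6, 7, 8, 9, 10, 11, 12, 13, 14, 15, 16, 18}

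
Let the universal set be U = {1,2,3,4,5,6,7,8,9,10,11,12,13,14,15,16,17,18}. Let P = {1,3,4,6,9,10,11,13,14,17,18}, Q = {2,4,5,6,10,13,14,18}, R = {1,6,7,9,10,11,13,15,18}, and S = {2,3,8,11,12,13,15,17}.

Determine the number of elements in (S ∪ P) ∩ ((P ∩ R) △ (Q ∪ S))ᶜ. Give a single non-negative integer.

S ∪ P = {1,2,3,4,6,8,9,10,11,12,13,14,15,17,18}
P ∩ R = {1,6,9,10,11,13,18}
Q ∪ S = {2,3,4,5,6,8,10,11,12,13,14,15,17,18}
(P ∩ R) △ (Q ∪ S) = {1,2,3,4,5,8,9,12,14,15,17}
((P ∩ R) △ (Q ∪ S))ᶜ = {6,7,10,11,13,16,18}
(S ∪ P) ∩ ((P ∩ R) △ (Q ∪ S))ᶜ = {6,10,11,13,18}
|(S ∪ P) ∩ ((P ∩ R) △ (Q ∪ S))ᶜ| = 5

5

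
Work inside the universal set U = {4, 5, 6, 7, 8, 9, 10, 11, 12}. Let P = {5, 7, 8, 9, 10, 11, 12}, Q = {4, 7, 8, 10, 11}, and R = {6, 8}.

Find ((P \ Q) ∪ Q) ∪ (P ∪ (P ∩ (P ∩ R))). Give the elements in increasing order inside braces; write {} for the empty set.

P \ Q = {5, 9, 12}
(P \ Q) ∪ Q = {4, 5, 7, 8, 9, 10, 11, 12}
P ∩ R = {8}
P ∩ (P ∩ R) = {8}
P ∪ (P ∩ (P ∩ R)) = {5, 7, 8, 9, 10, 11, 12}
((P \ Q) ∪ Q) ∪ (P ∪ (P ∩ (P ∩ R))) = {4, 5, 7, 8, 9, 10, 11, 12}

{4, 5, 7, 8, 9, 10, 11, 12}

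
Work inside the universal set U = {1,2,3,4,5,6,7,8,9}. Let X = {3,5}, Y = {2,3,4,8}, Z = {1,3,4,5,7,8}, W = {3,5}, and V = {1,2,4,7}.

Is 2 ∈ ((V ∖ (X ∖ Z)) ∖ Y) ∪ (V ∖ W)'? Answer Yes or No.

2 ∉ X and 2 ∉ Z, so 2 ∉ X ∖ Z
2 ∈ V and 2 ∉ (X ∖ Z), so 2 ∈ V ∖ (X ∖ Z)
2 ∈ (V ∖ (X ∖ Z)) and 2 ∈ Y, so 2 ∉ (V ∖ (X ∖ Z)) ∖ Y
2 ∈ V and 2 ∉ W, so 2 ∈ V ∖ W
2 ∉ (V ∖ W)' since 2 ∈ (V ∖ W)
2 ∉ ((V ∖ (X ∖ Z)) ∖ Y) and 2 ∉ (V ∖ W)', so 2 ∉ ((V ∖ (X ∖ Z)) ∖ Y) ∪ (V ∖ W)'

No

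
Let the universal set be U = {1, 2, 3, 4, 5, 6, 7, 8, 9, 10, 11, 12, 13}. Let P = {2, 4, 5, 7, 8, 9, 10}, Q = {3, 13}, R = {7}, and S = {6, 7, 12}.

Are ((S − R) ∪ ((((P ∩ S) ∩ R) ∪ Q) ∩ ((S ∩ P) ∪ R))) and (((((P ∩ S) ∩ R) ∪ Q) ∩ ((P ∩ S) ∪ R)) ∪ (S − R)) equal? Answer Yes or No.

Yes

S − R = {6, 12}
P ∩ S = {7}
(P ∩ S) ∩ R = {7}
((P ∩ S) ∩ R) ∪ Q = {3, 7, 13}
S ∩ P = {7}
(S ∩ P) ∪ R = {7}
(((P ∩ S) ∩ R) ∪ Q) ∩ ((S ∩ P) ∪ R) = {7}
(S − R) ∪ ((((P ∩ S) ∩ R) ∪ Q) ∩ ((S ∩ P) ∪ R)) = {6, 7, 12}
(P ∩ S) ∪ R = {7}
(((P ∩ S) ∩ R) ∪ Q) ∩ ((P ∩ S) ∪ R) = {7}
((((P ∩ S) ∩ R) ∪ Q) ∩ ((P ∩ S) ∪ R)) ∪ (S − R) = {6, 7, 12}
Both equal {6, 7, 12}, so (S − R) ∪ ((((P ∩ S) ∩ R) ∪ Q) ∩ ((S ∩ P) ∪ R)) = ((((P ∩ S) ∩ R) ∪ Q) ∩ ((P ∩ S) ∪ R)) ∪ (S − R).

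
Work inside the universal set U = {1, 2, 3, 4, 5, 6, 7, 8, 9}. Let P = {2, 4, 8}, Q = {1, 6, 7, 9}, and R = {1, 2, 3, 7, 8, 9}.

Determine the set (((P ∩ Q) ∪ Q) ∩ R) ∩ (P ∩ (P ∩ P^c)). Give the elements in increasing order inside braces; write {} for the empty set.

{}

P ∩ Q = {}
(P ∩ Q) ∪ Q = {1, 6, 7, 9}
((P ∩ Q) ∪ Q) ∩ R = {1, 7, 9}
P^c = {1, 3, 5, 6, 7, 9}
P ∩ P^c = {}
P ∩ (P ∩ P^c) = {}
(((P ∩ Q) ∪ Q) ∩ R) ∩ (P ∩ (P ∩ P^c)) = {}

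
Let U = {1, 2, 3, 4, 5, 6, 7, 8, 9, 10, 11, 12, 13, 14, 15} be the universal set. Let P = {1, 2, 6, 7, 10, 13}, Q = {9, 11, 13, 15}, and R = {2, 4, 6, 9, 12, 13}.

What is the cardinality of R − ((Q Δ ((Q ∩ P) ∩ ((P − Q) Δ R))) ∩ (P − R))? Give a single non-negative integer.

6

Q ∩ P = {13}
P − Q = {1, 2, 6, 7, 10}
(P − Q) Δ R = {1, 4, 7, 9, 10, 12, 13}
(Q ∩ P) ∩ ((P − Q) Δ R) = {13}
Q Δ ((Q ∩ P) ∩ ((P − Q) Δ R)) = {9, 11, 15}
P − R = {1, 7, 10}
(Q Δ ((Q ∩ P) ∩ ((P − Q) Δ R))) ∩ (P − R) = {}
R − ((Q Δ ((Q ∩ P) ∩ ((P − Q) Δ R))) ∩ (P − R)) = {2, 4, 6, 9, 12, 13}
|R − ((Q Δ ((Q ∩ P) ∩ ((P − Q) Δ R))) ∩ (P − R))| = 6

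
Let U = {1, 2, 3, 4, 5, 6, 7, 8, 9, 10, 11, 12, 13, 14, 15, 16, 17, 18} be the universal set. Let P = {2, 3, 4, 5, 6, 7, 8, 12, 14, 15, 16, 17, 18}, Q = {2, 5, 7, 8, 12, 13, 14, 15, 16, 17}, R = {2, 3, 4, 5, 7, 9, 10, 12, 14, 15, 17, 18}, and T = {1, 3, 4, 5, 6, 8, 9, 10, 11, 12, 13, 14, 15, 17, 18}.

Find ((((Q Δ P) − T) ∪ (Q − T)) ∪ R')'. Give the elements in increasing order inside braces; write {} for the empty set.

{3, 4, 5, 9, 10, 12, 14, 15, 17, 18}

Q Δ P = {3, 4, 6, 13, 18}
(Q Δ P) − T = {}
Q − T = {2, 7, 16}
((Q Δ P) − T) ∪ (Q − T) = {2, 7, 16}
R' = {1, 6, 8, 11, 13, 16}
(((Q Δ P) − T) ∪ (Q − T)) ∪ R' = {1, 2, 6, 7, 8, 11, 13, 16}
((((Q Δ P) − T) ∪ (Q − T)) ∪ R')' = {3, 4, 5, 9, 10, 12, 14, 15, 17, 18}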